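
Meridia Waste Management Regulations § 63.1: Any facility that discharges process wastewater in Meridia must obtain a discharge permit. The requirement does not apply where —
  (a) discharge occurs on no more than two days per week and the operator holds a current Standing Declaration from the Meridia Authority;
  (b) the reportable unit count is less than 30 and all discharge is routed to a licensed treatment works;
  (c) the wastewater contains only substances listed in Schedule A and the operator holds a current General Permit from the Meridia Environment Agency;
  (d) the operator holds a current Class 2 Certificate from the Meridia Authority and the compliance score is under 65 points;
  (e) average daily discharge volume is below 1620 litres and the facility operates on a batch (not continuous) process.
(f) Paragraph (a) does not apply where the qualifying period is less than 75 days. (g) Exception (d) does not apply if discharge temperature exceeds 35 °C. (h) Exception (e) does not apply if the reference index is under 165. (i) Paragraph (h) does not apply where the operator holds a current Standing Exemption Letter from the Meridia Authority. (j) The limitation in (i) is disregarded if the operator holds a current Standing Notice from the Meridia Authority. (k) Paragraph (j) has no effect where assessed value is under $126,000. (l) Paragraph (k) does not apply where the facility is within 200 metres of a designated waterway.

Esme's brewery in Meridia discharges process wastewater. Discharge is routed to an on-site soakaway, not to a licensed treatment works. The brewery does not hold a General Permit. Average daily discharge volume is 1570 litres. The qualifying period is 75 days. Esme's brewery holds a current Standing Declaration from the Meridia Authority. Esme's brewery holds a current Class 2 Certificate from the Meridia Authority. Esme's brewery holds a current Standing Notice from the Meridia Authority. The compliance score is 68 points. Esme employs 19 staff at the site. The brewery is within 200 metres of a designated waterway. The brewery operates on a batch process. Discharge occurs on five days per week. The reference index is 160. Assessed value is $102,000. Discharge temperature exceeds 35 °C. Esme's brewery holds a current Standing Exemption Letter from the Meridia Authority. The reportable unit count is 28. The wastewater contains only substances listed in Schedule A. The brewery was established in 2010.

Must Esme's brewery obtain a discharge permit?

Yes — Esme's brewery must obtain a discharge permit.

Exception (a) requires that discharge occurs on no more than two days per week; but discharge occurs on five days per week, so (a) is unavailable.
Exception (b) fails — discharge is not routed to a licensed treatment works.
Exception (c) fails — no General Permit is held.
Exception (d) requires that the compliance score is under 65 points; but the compliance score is 68 points, not under 65 points, so (d) is unavailable.
Exception (e): average daily discharge volume is 1570 litres, below the 1620 litres limit; the facility operates on a batch process — every condition holds. However, paragraphs (h)–(l) must be considered: (h) applies — the reference index is 160, under the 165 limit. (i) applies (a current Standing Exemption Letter is held), but is set aside by (j): (j) operates against (i): a current Standing Notice is held. (k) would limit (j) — assessed value is $102,000, under the $126,000 limit — but (l) sets (k) aside: (l) is triggered — the brewery is within 200 m of a designated waterway. Exception (e) does not apply.
No exception is made out. Esme's brewery falls within the general rule.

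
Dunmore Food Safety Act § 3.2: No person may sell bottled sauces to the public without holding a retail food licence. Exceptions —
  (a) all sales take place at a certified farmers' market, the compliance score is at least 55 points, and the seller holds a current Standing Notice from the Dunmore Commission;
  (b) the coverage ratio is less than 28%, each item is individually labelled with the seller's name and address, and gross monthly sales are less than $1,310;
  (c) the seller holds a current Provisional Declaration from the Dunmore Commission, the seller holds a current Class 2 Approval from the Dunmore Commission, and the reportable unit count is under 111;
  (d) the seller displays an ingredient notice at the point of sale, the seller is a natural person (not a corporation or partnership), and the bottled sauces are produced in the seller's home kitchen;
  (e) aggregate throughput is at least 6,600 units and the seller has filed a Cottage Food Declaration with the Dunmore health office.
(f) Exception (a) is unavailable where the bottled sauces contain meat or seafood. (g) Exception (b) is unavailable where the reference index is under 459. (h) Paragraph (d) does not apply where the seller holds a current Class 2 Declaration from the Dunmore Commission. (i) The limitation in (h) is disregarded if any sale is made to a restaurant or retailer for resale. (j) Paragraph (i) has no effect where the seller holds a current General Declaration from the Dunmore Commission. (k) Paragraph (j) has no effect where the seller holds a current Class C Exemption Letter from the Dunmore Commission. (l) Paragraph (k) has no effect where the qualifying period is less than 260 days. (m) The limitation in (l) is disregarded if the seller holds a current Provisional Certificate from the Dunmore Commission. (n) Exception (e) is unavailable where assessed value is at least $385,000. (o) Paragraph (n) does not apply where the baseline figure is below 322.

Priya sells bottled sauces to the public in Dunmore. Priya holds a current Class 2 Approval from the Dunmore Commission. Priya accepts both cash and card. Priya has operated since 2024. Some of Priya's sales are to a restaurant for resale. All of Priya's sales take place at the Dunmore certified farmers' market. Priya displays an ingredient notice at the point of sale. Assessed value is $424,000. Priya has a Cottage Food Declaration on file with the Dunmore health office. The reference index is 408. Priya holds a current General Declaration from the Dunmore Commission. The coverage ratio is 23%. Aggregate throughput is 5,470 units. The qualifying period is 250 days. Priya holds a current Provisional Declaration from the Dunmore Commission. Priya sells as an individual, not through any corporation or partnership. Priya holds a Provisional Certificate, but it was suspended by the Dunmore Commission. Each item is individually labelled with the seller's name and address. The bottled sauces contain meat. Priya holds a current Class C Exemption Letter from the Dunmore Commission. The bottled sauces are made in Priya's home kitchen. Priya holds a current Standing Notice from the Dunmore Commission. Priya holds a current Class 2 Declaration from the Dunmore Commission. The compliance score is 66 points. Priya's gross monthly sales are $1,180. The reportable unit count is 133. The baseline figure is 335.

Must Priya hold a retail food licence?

Exception (a)'s conditions are all satisfied: all sales are at a certified farmers' market; the compliance score is 66 points, meeting the 55 points threshold; a current Standing Notice is held. However, paragraph (f) must be considered: (f) operates — the bottled sauces contain meat. Exception (a) does not apply.
Exception (b)'s conditions are all satisfied: the coverage ratio is 23%, less than the 28% limit; items are individually labelled; gross monthly sales are $1,180, less than the $1,310 limit. But applying paragraph (g): (g) operates against (b): the reference index is 408, under the 459 limit. (b) is therefore removed.
Exception (c) requires that the reportable unit count is under 111; but the reportable unit count is 133, not under 111, so (c) is unavailable.
Exception (d)'s conditions are all satisfied: an ingredient notice is displayed; the seller is a natural person; the bottled sauces are home-kitchen produced. But: (h) operates against (d): a current Class 2 Declaration is held. (i) would limit (h) — some sales are to a restaurant for resale — but (j) sets (i) aside: (j) operates against (i): a current General Declaration is held. (k) would limit (j) — a current Class C Exemption Letter is held — but (l) sets (k) aside: (l) is triggered — the qualifying period is 250 days, less than the 260 days limit. (m) is not triggered (there is no Provisional Certificate in force), so (l) stands. Exception (d) does not apply.
Exception (e) does not apply: aggregate throughput is 5,470 units, short of 6,600 units.
None of the exceptions is available; § 3.2 applies in full.

Yes — Priya must hold a retail food licence.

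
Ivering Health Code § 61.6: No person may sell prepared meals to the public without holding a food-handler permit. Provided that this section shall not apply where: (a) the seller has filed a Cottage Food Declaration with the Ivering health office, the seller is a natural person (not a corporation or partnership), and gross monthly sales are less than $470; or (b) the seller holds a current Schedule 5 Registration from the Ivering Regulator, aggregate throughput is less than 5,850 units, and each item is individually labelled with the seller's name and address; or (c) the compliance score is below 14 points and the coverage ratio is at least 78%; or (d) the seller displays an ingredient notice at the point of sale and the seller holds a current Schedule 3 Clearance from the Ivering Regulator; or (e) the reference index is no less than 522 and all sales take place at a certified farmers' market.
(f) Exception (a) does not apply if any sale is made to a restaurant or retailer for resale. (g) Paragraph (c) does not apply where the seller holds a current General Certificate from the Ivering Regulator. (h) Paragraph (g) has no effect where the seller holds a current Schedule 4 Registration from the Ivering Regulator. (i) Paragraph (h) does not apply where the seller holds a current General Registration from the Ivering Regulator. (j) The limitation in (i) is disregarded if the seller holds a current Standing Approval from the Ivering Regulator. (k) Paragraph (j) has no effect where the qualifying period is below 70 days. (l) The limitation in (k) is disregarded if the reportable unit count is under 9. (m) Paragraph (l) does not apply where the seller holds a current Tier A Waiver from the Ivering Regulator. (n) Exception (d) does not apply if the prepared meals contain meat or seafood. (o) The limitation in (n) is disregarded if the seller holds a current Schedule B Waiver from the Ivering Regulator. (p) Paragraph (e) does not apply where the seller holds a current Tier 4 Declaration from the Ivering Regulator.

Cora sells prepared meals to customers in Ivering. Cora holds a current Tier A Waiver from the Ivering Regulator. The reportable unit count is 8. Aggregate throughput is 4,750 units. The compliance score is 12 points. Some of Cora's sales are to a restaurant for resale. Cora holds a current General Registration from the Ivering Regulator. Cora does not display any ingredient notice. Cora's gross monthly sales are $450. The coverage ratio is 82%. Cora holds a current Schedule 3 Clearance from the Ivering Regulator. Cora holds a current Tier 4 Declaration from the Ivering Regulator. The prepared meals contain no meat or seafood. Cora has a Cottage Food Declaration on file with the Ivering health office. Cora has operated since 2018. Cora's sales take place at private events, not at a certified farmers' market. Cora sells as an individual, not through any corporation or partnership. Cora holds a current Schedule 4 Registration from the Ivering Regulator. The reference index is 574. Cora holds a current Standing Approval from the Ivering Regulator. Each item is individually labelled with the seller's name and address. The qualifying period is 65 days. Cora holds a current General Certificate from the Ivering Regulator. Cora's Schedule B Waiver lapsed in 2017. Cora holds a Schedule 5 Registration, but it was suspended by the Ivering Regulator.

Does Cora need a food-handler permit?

Yes — Cora must hold a food-handler permit.

Exception (a): a Cottage Food Declaration is on file; the seller is a natural person; gross monthly sales are $450, less than the $470 limit — every condition holds. However, paragraph (f) must be considered: (f) operates against (a): some sales are to a restaurant for resale. (a) is therefore removed.
Exception (b) requires that the seller holds a current Schedule 5 Registration from the Ivering Regulator; but there is no Schedule 5 Registration in force, so (b) is unavailable.
Exception (c): the compliance score is 12 points, below the 14 points limit; the coverage ratio is 82%, meeting the 78% threshold — every condition holds. However, paragraphs (g)–(m) must be considered: (g) applies — a current General Certificate is held. (h) is triggered (a current Schedule 4 Registration is held), but is overridden by (i): (i) operates — a current General Registration is held. (j) would limit (i) — a current Standing Approval is held — but (k) sets (j) aside: (k) is engaged — the qualifying period is 65 days, below the 70 days limit. (l) is engaged (the reportable unit count is 8, under the 9 limit), but is displaced by (m): (m) is engaged — a current Tier A Waiver is held. So (c) is unavailable.
Exception (d) does not apply: no ingredient notice is displayed.
Exception (e) does not apply: sales are at private events, not a certified farmers' market.
Every exception is unavailable, so the rule governs.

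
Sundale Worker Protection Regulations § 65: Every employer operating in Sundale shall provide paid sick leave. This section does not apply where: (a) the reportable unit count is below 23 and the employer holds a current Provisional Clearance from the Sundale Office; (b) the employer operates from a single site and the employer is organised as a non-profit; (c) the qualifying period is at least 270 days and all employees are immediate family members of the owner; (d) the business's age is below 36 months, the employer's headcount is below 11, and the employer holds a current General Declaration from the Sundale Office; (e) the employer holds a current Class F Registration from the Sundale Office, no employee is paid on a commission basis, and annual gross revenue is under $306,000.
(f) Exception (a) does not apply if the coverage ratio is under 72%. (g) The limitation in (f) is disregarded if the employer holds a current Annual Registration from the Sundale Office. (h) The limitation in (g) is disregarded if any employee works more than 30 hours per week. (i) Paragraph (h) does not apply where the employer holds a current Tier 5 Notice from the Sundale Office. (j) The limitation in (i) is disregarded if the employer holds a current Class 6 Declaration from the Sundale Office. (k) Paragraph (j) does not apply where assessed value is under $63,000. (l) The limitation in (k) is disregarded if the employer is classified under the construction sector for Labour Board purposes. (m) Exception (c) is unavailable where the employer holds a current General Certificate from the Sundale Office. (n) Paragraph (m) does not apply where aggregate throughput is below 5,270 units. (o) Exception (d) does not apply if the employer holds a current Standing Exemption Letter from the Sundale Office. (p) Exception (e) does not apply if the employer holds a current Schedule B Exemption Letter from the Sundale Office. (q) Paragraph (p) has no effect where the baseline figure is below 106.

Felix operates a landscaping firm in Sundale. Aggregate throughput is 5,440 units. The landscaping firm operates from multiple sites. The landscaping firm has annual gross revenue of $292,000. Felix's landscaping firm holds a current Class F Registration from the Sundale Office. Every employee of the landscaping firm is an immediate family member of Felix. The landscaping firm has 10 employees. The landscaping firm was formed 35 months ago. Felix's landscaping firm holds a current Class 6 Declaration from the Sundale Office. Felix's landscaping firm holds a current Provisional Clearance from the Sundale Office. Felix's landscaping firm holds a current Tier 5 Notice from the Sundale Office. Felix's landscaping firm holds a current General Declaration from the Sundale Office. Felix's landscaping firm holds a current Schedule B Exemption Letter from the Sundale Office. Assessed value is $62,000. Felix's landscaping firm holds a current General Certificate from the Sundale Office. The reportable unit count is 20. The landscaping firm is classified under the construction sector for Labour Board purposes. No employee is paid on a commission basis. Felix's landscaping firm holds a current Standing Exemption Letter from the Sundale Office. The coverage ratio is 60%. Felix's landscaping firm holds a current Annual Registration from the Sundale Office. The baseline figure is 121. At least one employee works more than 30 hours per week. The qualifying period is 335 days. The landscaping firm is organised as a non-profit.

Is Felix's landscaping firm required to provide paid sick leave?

Exception (a)'s conditions are all satisfied: the reportable unit count is 20, below the 23 limit; a current Provisional Clearance is held. Turning to paragraphs (f)–(l): (f) operates against (a): the coverage ratio is 60%, under the 72% limit. (g) applies (a current Annual Registration is held), but is displaced by (h): (h) operates — at least one employee exceeds 30 hours/week. (i) operates (a current Tier 5 Notice is held), but is displaced by (j): (j) operates against (i): a current Class 6 Declaration is held. (k) is triggered (assessed value is $62,000, under the $63,000 limit), but is overridden by (l): (l) operates against (k): the landscaping firm is classified under the construction sector. (a) is therefore removed.
Exception (b) requires that the employer operates from a single site; but the employer operates from multiple sites, so (b) is unavailable.
Exception (c): the qualifying period is 335 days, meeting the 270 days threshold; every employee is an immediate family member — every condition holds. Turning to paragraphs (m)–(n): (m) is engaged — a current General Certificate is held. (n) is not triggered (aggregate throughput is 5,440 units, not below 5,270 units), so (m) stands. (c) is therefore removed.
All of (d)'s requirements are met (the business's age is 35 months, below the 36 months limit; the employer's headcount is 10, below the 11 limit; a current General Declaration is held). However, paragraph (o) must be considered: (o) operates against (d): a current Standing Exemption Letter is held. So (d) is unavailable.
Exception (e)'s conditions are all satisfied: a current Class F Registration is held; no employee is paid on commission; annual gross revenue is $292,000, under the $306,000 limit. Turning to paragraphs (p)–(q): (p) operates against (e): a current Schedule B Exemption Letter is held. (q), which would lift (p), does not operate here — the baseline figure is 121, not below 106. (e) is therefore removed.
No exception applies. The general rule governs.

Yes — Felix's landscaping firm must provide paid sick leave.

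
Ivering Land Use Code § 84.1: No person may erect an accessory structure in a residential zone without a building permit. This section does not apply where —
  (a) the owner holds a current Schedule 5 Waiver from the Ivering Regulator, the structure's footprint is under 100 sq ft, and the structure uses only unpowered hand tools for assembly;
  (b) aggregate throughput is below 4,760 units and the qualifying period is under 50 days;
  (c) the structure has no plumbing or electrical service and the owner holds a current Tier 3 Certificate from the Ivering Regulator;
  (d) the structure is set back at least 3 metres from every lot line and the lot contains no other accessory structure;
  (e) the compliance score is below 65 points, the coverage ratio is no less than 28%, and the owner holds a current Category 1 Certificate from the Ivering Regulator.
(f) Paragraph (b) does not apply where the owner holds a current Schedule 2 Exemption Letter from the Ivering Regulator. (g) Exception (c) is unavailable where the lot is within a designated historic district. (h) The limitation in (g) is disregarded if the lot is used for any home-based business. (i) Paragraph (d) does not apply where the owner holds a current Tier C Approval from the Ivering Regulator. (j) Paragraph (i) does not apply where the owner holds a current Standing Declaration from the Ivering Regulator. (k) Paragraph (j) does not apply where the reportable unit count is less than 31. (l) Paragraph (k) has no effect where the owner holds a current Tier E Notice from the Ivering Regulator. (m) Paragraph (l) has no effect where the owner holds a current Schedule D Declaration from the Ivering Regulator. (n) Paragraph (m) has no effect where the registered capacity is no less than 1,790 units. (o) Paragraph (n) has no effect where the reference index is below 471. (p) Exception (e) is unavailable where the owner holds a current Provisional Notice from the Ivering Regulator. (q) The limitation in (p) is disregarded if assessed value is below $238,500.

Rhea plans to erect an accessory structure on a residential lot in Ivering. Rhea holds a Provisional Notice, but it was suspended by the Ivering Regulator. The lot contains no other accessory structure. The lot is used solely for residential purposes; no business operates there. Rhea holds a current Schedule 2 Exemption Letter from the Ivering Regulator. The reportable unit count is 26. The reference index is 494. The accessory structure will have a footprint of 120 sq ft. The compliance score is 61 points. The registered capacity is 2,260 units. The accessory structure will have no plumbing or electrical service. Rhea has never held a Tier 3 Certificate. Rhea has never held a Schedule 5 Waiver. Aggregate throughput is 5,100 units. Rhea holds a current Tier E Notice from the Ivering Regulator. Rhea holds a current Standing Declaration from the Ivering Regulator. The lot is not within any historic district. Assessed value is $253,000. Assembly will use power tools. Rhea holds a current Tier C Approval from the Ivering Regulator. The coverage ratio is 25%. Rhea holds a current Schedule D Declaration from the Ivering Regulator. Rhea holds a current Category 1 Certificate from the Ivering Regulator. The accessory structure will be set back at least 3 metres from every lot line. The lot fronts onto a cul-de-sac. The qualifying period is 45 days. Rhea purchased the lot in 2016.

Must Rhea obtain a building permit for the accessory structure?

No — exception (d) applies; Rhea does not need a building permit.

Exception (a) does not apply: the Schedule 5 Waiver is not current.
Exception (b) requires that aggregate throughput is below 4,760 units; but aggregate throughput is 5,100 units, not below 4,760 units, so (b) is unavailable.
Exception (c) fails — the Tier 3 Certificate is not current.
Exception (d): the setback is at least 3 m on every side; the lot has no other accessory structure — every condition holds. Considering the limiting provisions: (i) applies (a current Tier C Approval is held), but is overridden by (j): (j) operates against (i): a current Standing Declaration is held. (k) would limit (j) — the reportable unit count is 26, less than the 31 limit — but (l) sets (k) aside: (l) operates against (k): a current Tier E Notice is held. (m) applies (a current Schedule D Declaration is held), but is overridden by (n): (n) is triggered — the registered capacity is 2,260 units, meeting the 1,790 units threshold. (o) is not triggered (the reference index is 494, not below 471), so (n) stands. So (d) applies.
Exception (e) does not apply: the coverage ratio is 25%, short of 28%.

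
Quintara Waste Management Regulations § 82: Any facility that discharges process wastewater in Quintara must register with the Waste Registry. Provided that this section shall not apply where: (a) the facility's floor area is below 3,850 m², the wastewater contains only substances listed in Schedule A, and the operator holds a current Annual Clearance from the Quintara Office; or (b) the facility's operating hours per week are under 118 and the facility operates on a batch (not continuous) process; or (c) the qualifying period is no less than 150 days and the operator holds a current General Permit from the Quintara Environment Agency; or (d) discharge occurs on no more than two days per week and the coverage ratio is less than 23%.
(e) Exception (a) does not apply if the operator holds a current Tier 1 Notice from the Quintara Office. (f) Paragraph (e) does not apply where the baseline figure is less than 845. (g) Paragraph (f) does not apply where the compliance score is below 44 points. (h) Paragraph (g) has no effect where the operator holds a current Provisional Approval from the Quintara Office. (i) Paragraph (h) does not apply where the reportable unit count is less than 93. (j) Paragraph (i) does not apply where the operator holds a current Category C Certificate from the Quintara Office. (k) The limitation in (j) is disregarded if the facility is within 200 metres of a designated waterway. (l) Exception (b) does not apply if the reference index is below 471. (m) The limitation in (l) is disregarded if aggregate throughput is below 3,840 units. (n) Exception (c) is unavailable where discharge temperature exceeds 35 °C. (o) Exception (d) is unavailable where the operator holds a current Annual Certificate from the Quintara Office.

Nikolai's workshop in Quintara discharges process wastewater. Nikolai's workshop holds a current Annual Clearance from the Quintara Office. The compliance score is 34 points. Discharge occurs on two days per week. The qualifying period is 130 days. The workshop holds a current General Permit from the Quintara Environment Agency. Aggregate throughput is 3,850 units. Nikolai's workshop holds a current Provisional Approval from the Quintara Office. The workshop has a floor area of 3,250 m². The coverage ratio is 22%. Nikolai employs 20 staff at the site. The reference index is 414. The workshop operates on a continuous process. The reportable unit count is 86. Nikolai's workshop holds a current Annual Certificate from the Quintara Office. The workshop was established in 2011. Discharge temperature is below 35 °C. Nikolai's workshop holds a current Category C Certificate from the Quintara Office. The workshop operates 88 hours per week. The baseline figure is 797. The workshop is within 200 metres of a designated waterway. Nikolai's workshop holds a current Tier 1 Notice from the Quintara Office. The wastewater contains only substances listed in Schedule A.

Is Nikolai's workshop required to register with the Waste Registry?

Yes — Nikolai's workshop must register with the Waste Registry.

Exception (a)'s conditions are all satisfied: the facility's floor area is 3,250 m², below the 3,850 m² limit; the wastewater is Schedule-A-only; a current Annual Clearance is held. Turning to paragraphs (e)–(k): (e) is triggered — a current Tier 1 Notice is held. (f) would limit (e) — the baseline figure is 797, less than the 845 limit — but (g) sets (f) aside: (g) is triggered — the compliance score is 34 points, below the 44 points limit. (h) is engaged (a current Provisional Approval is held), but is displaced by (i): (i) is engaged — the reportable unit count is 86, less than the 93 limit. (j) operates (a current Category C Certificate is held), but is itself disapplied by (k): (k) operates against (j): the workshop is within 200 m of a designated waterway. So (a) is unavailable.
Exception (b) does not apply: the facility operates on a continuous process.
Exception (c) does not apply: the qualifying period is 130 days, short of 150 days.
All of (d)'s requirements are met (discharge occurs on no more than two days per week; the coverage ratio is 22%, less than the 23% limit). But: (o) is engaged — a current Annual Certificate is held. (d) is therefore removed.
No exception applies. The general rule governs.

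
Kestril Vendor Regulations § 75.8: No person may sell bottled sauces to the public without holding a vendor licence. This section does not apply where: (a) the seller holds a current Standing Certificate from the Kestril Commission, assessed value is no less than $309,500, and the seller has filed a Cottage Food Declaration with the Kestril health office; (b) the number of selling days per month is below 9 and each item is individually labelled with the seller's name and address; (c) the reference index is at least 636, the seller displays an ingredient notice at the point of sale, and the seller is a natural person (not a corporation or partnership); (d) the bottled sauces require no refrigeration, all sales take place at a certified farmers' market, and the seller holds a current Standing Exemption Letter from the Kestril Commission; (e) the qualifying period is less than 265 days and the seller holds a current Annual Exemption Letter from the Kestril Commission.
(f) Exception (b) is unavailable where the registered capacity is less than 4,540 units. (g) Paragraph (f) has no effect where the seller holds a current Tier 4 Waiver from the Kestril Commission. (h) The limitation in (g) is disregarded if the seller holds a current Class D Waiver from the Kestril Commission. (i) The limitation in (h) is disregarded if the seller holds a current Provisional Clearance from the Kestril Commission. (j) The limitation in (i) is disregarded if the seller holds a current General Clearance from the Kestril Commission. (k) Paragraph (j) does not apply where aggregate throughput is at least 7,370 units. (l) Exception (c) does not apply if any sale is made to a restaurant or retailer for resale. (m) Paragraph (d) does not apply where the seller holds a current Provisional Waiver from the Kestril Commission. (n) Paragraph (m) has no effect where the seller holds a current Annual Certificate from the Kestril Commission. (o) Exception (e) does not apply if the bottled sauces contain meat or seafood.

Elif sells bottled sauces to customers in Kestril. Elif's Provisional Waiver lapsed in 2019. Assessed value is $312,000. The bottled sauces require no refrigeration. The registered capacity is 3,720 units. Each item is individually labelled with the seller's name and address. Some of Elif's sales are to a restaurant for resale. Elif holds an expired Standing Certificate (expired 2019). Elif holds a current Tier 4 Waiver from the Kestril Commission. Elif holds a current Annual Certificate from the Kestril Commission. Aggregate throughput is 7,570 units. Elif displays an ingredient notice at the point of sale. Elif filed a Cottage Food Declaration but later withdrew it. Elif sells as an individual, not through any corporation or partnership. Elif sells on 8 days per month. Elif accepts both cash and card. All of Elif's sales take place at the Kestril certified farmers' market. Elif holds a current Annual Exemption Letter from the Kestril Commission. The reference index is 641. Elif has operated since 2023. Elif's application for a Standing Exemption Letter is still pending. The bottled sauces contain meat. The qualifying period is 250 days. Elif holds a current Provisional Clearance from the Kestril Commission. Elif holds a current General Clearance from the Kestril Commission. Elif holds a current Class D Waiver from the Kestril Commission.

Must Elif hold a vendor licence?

No — exception (b) applies; Elif is not required to hold a vendor licence.

Exception (a) fails — there is no Standing Certificate in force.
All of (b)'s requirements are met (the number of selling days per month is 8, below the 9 limit; items are individually labelled). As to paragraphs (f)–(k): (f) would limit (b) — the registered capacity is 3,720 units, less than the 4,540 units limit — but (g) sets (f) aside: (g) is triggered — a current Tier 4 Waiver is held. (h) would limit (g) — a current Class D Waiver is held — but (i) sets (h) aside: (i) is engaged — a current Provisional Clearance is held. (j) is triggered (a current General Clearance is held), but is overridden by (k): (k) applies — aggregate throughput is 7,570 units, meeting the 7,370 units threshold. Exception (b) stands.
Exception (c): the reference index is 641, meeting the 636 threshold; an ingredient notice is displayed; the seller is a natural person — every condition holds. But: (l) operates against (c): some sales are to a restaurant for resale. So (c) is unavailable.
Exception (d) does not apply: the Standing Exemption Letter is not current.
Exception (e) is satisfied on its face — the qualifying period is 250 days, less than the 265 days limit; a current Annual Exemption Letter is held. However, paragraph (o) must be considered: (o) operates — the bottled sauces contain meat. So (e) is unavailable.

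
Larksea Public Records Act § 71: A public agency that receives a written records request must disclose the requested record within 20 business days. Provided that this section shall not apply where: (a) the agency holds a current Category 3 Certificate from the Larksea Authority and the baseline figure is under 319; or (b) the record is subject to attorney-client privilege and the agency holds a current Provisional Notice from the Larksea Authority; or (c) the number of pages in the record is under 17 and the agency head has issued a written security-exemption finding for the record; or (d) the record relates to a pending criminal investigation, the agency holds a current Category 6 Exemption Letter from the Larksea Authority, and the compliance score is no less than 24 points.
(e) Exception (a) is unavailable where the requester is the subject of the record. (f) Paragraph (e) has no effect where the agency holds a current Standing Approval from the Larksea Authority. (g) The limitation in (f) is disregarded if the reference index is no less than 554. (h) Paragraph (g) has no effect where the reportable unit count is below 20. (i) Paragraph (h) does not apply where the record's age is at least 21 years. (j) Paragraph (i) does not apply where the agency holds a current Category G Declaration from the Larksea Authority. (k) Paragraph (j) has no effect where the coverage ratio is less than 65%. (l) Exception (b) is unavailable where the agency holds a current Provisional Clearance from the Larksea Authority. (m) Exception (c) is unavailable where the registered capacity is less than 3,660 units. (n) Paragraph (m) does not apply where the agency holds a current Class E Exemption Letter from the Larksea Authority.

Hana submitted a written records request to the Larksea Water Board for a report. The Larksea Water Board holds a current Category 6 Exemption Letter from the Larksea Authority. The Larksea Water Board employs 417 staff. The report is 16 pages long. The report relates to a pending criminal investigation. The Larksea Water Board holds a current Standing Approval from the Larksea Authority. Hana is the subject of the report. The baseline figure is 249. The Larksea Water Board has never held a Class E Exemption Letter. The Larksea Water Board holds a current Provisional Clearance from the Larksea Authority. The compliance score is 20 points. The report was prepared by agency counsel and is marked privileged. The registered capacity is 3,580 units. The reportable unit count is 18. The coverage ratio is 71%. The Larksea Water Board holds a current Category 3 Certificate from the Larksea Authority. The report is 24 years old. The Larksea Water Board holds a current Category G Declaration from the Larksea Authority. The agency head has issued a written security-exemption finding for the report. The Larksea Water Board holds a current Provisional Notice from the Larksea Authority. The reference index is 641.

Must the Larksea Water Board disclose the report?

Exception (a): a current Category 3 Certificate is held; the baseline figure is 249, under the 319 limit — every condition holds. Applying paragraphs (e)–(k): (e) is triggered (Hana is the subject of the report), but is overridden by (f): (f) is engaged — a current Standing Approval is held. (g) would limit (f) — the reference index is 641, meeting the 554 threshold — but (h) sets (g) aside: (h) operates against (g): the reportable unit count is 18, below the 20 limit. (i) applies (the record's age is 24 years, meeting the 21 years threshold), but yields to (j): (j) is triggered — a current Category G Declaration is held. (k), which would lift (j), is not engaged — the coverage ratio is 71%, not less than 65%. Exception (a) stands.
Exception (b)'s conditions are all satisfied: the report is privileged; a current Provisional Notice is held. But applying paragraph (l): (l) is engaged — a current Provisional Clearance is held. Exception (b) does not apply.
Exception (c): the number of pages in the record is 16, under the 17 limit; a written security-exemption finding has been issued — every condition holds. But: (m) operates against (c): the registered capacity is 3,580 units, less than the 3,660 units limit. (n) is not triggered (the Class E Exemption Letter is not current), so (m) stands. (c) is therefore removed.
Exception (d) does not apply: the compliance score is 20 points, short of 24 points.

No — exception (a) applies; the Larksea Water Board is not required to disclose the report.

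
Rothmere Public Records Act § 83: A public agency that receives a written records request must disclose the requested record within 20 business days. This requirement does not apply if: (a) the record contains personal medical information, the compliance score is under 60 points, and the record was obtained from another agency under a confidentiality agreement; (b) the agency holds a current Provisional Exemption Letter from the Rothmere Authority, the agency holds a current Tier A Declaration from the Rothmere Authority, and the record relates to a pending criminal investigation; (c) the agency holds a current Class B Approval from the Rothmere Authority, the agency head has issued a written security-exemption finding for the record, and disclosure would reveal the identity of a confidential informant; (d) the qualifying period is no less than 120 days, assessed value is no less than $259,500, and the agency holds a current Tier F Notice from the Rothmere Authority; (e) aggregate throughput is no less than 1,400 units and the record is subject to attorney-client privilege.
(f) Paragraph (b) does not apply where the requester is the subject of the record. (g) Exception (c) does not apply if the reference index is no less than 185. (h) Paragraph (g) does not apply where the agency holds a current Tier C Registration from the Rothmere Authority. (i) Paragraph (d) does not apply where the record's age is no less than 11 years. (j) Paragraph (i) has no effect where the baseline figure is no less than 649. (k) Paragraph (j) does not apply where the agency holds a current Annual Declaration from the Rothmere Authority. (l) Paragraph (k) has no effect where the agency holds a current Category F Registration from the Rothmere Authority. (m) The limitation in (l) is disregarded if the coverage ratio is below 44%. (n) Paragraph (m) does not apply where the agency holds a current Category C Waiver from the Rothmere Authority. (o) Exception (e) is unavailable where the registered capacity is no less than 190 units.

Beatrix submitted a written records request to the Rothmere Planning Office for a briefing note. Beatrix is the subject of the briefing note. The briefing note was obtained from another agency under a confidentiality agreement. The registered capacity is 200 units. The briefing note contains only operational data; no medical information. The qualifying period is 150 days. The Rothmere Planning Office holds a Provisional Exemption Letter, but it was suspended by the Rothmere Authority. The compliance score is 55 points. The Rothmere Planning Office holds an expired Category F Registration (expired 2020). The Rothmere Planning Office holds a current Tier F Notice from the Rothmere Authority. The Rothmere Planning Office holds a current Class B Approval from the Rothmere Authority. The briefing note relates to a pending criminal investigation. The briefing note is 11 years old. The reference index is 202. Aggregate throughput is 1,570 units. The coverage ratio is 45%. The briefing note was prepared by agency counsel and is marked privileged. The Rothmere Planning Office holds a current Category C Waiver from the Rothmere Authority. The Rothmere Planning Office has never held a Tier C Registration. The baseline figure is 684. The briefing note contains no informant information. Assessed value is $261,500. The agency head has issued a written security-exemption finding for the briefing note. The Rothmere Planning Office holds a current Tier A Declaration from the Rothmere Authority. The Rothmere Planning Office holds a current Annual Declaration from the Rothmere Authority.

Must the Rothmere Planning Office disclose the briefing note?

Exception (a) does not apply: the briefing note contains only operational data.
Exception (b) fails — the Provisional Exemption Letter is not current.
Exception (c) does not apply: the briefing note contains no informant information.
Exception (d)'s conditions are all satisfied: the qualifying period is 150 days, meeting the 120 days threshold; assessed value is $261,500, meeting the $259,500 threshold; a current Tier F Notice is held. However, paragraphs (i)–(n) must be considered: (i) applies — the record's age is 11 years, meeting the 11 years threshold. (j) would limit (i) — the baseline figure is 684, meeting the 649 threshold — but (k) sets (j) aside: (k) operates against (j): a current Annual Declaration is held. (l) is not triggered (the Category F Registration is not current), so (k) stands. (d) is therefore removed.
Exception (e)'s conditions are all satisfied: aggregate throughput is 1,570 units, meeting the 1,400 units threshold; the briefing note is privileged. But: (o) operates against (e): the registered capacity is 200 units, meeting the 190 units threshold. Exception (e) does not apply.
Every exception is unavailable, so the rule governs.

Yes — the Rothmere Planning Office must disclose the briefing note.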